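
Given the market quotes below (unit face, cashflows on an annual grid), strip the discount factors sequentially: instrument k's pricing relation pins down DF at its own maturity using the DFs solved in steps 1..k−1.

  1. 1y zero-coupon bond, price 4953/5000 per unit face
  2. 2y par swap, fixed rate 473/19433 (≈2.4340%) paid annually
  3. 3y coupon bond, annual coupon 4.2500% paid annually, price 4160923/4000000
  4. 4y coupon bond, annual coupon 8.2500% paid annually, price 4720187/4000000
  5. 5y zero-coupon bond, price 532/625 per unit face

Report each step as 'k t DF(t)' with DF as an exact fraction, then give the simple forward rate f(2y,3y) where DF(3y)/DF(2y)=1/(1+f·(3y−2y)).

step 1 [1y] zero: DF = P = 4953/5000 ≈ 0.990600
step 2 [2y] swap r/1=473/19433: DF=(1 − 473/19433·(0.990600))/(1+473/19433) = 9527/10000 ≈ 0.952700
step 3 [3y] bond c/1=17/400: DF=(4160923/4000000 − 17/400·(0.990600+0.952700))/(1+17/400) = 4593/5000 ≈ 0.918600
step 4 [4y] bond c/1=33/400: DF=(4720187/4000000 − 33/400·(0.990600+0.952700+0.918600))/(1+33/400) = 109/125 ≈ 0.872000
step 5 [5y] zero: DF = P = 532/625 ≈ 0.851200

1 1 4953/5000
2 2 9527/10000
3 3 4593/5000
4 4 109/125
5 5 532/625
f(2y,3y) = ((9527/10000)/(4593/5000) − 1)/(1) = 341/9186 ≈ 3.7122%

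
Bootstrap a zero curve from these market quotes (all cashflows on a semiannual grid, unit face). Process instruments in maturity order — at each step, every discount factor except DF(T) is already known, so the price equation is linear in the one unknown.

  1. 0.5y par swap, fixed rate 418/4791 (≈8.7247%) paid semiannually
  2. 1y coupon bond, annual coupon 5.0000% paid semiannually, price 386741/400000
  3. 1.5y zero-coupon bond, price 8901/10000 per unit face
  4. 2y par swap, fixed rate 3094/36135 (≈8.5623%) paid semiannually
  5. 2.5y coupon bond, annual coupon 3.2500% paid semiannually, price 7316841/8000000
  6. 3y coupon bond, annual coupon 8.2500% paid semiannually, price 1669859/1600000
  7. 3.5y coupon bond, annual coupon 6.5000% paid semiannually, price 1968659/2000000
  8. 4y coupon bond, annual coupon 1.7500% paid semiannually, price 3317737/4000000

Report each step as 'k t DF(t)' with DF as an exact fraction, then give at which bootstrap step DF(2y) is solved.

step 1 [0.5y] swap r/2=209/4791: DF=(1 − 209/4791·(0))/(1+209/4791) = 4791/5000 ≈ 0.958200
step 2 [1y] bond c/2=1/40: DF=(386741/400000 − 1/40·(0.958200))/(1+1/40) = 9199/10000 ≈ 0.919900
step 3 [1.5y] zero: DF = P = 8901/10000 ≈ 0.890100
step 4 [2y] swap r/2=1547/36135: DF=(1 − 1547/36135·(0.958200+0.919900+0.890100))/(1+1547/36135) = 8453/10000 ≈ 0.845300
step 5 [2.5y] bond c/2=13/800: DF=(7316841/8000000 − 13/800·(0.958200+0.919900+0.890100+0.845300))/(1+13/800) = 4211/5000 ≈ 0.842200
step 6 [3y] bond c/2=33/800: DF=(1669859/1600000 − 33/800·(0.958200+0.919900+0.890100+0.845300+0.842200))/(1+33/800) = 4129/5000 ≈ 0.825800
step 7 [3.5y] bond c/2=13/400: DF=(1968659/2000000 − 13/400·(0.958200+0.919900+0.890100+0.845300+0.842200+0.825800))/(1+13/400) = 7871/10000 ≈ 0.787100
step 8 [4y] bond c/2=7/800: DF=(3317737/4000000 − 7/800·(0.958200+0.919900+0.890100+0.845300+0.842200+0.825800+0.787100))/(1+7/800) = 481/625 ≈ 0.769600

1 1/2 4791/5000
2 1 9199/10000
3 3/2 8901/10000
4 2 8453/10000
5 5/2 4211/5000
6 3 4129/5000
7 7/2 7871/10000
8 4 481/625
DF(2y) is solved at step 4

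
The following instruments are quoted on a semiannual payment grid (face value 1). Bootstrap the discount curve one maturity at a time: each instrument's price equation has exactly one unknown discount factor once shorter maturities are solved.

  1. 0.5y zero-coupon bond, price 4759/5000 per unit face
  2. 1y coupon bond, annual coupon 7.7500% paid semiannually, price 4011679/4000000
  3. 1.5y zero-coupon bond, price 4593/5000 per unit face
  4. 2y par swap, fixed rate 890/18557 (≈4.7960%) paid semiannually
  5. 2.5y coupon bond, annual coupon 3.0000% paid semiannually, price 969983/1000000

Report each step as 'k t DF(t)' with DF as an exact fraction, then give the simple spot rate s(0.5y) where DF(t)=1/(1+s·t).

1 1/2 4759/5000
2 1 93/100
3 3/2 4593/5000
4 2 911/1000
5 5/2 563/625
s(0.5y) = (1/(4759/5000) − 1)/(1/2) = 482/4759 ≈ 10.1282%

step 1 [0.5y] zero: DF = P = 4759/5000 ≈ 0.951800
step 2 [1y] bond c/2=31/800: DF=(4011679/4000000 − 31/800·(0.951800))/(1+31/800) = 93/100 ≈ 0.930000
step 3 [1.5y] zero: DF = P = 4593/5000 ≈ 0.918600
step 4 [2y] swap r/2=445/18557: DF=(1 − 445/18557·(0.951800+0.930000+0.918600))/(1+445/18557) = 911/1000 ≈ 0.911000
step 5 [2.5y] bond c/2=3/200: DF=(969983/1000000 − 3/200·(0.951800+0.930000+0.918600+0.911000))/(1+3/200) = 563/625 ≈ 0.900800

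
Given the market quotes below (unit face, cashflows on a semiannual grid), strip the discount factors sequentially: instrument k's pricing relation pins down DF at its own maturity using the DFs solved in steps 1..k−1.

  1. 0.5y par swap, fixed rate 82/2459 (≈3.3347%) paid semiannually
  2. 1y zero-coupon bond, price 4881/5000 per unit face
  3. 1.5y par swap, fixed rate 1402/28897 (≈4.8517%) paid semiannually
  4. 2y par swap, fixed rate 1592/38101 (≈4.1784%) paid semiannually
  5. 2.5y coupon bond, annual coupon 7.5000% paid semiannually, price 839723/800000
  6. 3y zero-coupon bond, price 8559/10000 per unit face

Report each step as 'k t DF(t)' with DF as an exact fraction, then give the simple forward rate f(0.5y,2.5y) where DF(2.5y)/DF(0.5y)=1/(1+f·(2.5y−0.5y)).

1 1/2 2459/2500
2 1 4881/5000
3 3/2 9299/10000
4 2 2301/2500
5 5/2 437/500
6 3 8559/10000
f(0.5y,2.5y) = ((2459/2500)/(437/500) − 1)/(2) = 137/2185 ≈ 6.2700%

step 1 [0.5y] swap r/2=41/2459: DF=(1 − 41/2459·(0))/(1+41/2459) = 2459/2500 ≈ 0.983600
step 2 [1y] zero: DF = P = 4881/5000 ≈ 0.976200
step 3 [1.5y] swap r/2=701/28897: DF=(1 − 701/28897·(0.983600+0.976200))/(1+701/28897) = 9299/10000 ≈ 0.929900
step 4 [2y] swap r/2=796/38101: DF=(1 − 796/38101·(0.983600+0.976200+0.929900))/(1+796/38101) = 2301/2500 ≈ 0.920400
step 5 [2.5y] bond c/2=3/80: DF=(839723/800000 − 3/80·(0.983600+0.976200+0.929900+0.920400))/(1+3/80) = 437/500 ≈ 0.874000
step 6 [3y] zero: DF = P = 8559/10000 ≈ 0.855900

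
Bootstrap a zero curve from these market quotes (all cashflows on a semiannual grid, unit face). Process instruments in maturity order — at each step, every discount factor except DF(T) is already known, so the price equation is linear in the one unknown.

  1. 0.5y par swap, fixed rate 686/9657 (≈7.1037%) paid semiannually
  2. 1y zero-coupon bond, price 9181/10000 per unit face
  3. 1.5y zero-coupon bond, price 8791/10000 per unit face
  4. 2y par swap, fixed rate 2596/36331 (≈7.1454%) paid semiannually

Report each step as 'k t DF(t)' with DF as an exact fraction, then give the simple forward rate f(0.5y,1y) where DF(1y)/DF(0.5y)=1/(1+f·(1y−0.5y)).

1 1/2 9657/10000
2 1 9181/10000
3 3/2 8791/10000
4 2 4351/5000
f(0.5y,1y) = ((9657/10000)/(9181/10000) − 1)/(1/2) = 952/9181 ≈ 10.3692%

step 1 [0.5y] swap r/2=343/9657: DF=(1 − 343/9657·(0))/(1+343/9657) = 9657/10000 ≈ 0.965700
step 2 [1y] zero: DF = P = 9181/10000 ≈ 0.918100
step 3 [1.5y] zero: DF = P = 8791/10000 ≈ 0.879100
step 4 [2y] swap r/2=1298/36331: DF=(1 − 1298/36331·(0.965700+0.918100+0.879100))/(1+1298/36331) = 4351/5000 ≈ 0.870200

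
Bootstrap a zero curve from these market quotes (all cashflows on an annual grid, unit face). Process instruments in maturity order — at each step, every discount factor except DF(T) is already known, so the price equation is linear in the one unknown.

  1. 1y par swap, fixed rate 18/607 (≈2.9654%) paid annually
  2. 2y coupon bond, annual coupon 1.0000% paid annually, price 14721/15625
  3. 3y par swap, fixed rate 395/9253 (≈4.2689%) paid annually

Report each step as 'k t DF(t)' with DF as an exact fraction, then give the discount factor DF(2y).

step 1 [1y] swap r/1=18/607: DF=(1 − 18/607·(0))/(1+18/607) = 607/625 ≈ 0.971200
step 2 [2y] bond c/1=1/100: DF=(14721/15625 − 1/100·(0.971200))/(1+1/100) = 577/625 ≈ 0.923200
step 3 [3y] swap r/1=395/9253: DF=(1 − 395/9253·(0.971200+0.923200))/(1+395/9253) = 1763/2000 ≈ 0.881500

1 1 607/625
2 2 577/625
3 3 1763/2000
DF(2y) = 577/625 ≈ 0.923200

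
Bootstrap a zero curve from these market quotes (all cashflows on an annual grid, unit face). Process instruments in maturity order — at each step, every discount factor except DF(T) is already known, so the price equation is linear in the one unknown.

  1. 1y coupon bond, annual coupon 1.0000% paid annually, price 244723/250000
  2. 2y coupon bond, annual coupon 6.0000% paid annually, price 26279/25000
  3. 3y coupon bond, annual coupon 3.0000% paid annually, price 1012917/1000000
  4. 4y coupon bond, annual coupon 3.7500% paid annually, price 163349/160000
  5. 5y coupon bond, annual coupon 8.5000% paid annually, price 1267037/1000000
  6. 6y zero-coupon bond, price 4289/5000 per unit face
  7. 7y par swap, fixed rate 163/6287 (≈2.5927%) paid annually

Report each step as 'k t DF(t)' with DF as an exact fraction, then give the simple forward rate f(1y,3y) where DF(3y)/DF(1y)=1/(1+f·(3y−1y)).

1 1 2423/2500
2 2 1171/1250
3 3 9279/10000
4 4 551/625
5 5 8767/10000
6 6 4289/5000
7 7 837/1000
f(1y,3y) = ((2423/2500)/(9279/10000) − 1)/(2) = 413/18558 ≈ 2.2255%

step 1 [1y] bond c/1=1/100: DF=(244723/250000 − 1/100·(0))/(1+1/100) = 2423/2500 ≈ 0.969200
step 2 [2y] bond c/1=3/50: DF=(26279/25000 − 3/50·(0.969200))/(1+3/50) = 1171/1250 ≈ 0.936800
step 3 [3y] bond c/1=3/100: DF=(1012917/1000000 − 3/100·(0.969200+0.936800))/(1+3/100) = 9279/10000 ≈ 0.927900
step 4 [4y] bond c/1=3/80: DF=(163349/160000 − 3/80·(0.969200+0.936800+0.927900))/(1+3/80) = 551/625 ≈ 0.881600
step 5 [5y] bond c/1=17/200: DF=(1267037/1000000 − 17/200·(0.969200+0.936800+0.927900+0.881600))/(1+17/200) = 8767/10000 ≈ 0.876700
step 6 [6y] zero: DF = P = 4289/5000 ≈ 0.857800
step 7 [7y] swap r/1=163/6287: DF=(1 − 163/6287·(0.969200+0.936800+0.927900+0.881600+0.876700+0.857800))/(1+163/6287) = 837/1000 ≈ 0.837000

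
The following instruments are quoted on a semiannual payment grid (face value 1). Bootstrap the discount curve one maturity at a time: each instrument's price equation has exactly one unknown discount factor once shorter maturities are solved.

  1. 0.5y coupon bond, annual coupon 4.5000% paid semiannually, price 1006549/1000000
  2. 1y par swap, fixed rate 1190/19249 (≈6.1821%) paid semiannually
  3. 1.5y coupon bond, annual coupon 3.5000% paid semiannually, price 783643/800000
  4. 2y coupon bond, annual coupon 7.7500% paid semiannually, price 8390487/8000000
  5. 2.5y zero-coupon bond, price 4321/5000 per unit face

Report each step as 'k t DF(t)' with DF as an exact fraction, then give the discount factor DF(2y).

step 1 [0.5y] bond c/2=9/400: DF=(1006549/1000000 − 9/400·(0))/(1+9/400) = 2461/2500 ≈ 0.984400
step 2 [1y] swap r/2=595/19249: DF=(1 − 595/19249·(0.984400))/(1+595/19249) = 1881/2000 ≈ 0.940500
step 3 [1.5y] bond c/2=7/400: DF=(783643/800000 − 7/400·(0.984400+0.940500))/(1+7/400) = 581/625 ≈ 0.929600
step 4 [2y] bond c/2=31/800: DF=(8390487/8000000 − 31/800·(0.984400+0.940500+0.929600))/(1+31/800) = 1129/1250 ≈ 0.903200
step 5 [2.5y] zero: DF = P = 4321/5000 ≈ 0.864200

1 1/2 2461/2500
2 1 1881/2000
3 3/2 581/625
4 2 1129/1250
5 5/2 4321/5000
DF(2y) = 1129/1250 ≈ 0.903200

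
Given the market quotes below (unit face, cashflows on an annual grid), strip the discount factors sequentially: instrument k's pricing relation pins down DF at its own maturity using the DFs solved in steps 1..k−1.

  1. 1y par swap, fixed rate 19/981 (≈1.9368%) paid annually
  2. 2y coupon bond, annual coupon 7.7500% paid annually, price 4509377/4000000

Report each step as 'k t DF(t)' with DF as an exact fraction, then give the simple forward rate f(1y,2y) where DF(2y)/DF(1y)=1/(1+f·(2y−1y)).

1 1 981/1000
2 2 9757/10000
f(1y,2y) = ((981/1000)/(9757/10000) − 1)/(1) = 53/9757 ≈ 0.5432%

step 1 [1y] swap r/1=19/981: DF=(1 − 19/981·(0))/(1+19/981) = 981/1000 ≈ 0.981000
step 2 [2y] bond c/1=31/400: DF=(4509377/4000000 − 31/400·(0.981000))/(1+31/400) = 9757/10000 ≈ 0.975700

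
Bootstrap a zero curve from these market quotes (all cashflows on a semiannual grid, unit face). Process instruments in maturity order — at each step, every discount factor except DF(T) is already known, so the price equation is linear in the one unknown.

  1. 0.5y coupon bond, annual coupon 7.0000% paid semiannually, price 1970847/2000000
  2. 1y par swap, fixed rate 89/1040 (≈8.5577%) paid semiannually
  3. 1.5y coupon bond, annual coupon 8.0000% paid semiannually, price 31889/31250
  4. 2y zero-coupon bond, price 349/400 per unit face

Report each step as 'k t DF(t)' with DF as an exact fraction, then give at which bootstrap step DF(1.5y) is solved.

step 1 [0.5y] bond c/2=7/200: DF=(1970847/2000000 − 7/200·(0))/(1+7/200) = 9521/10000 ≈ 0.952100
step 2 [1y] swap r/2=89/2080: DF=(1 − 89/2080·(0.952100))/(1+89/2080) = 9199/10000 ≈ 0.919900
step 3 [1.5y] bond c/2=1/25: DF=(31889/31250 − 1/25·(0.952100+0.919900))/(1+1/25) = 2273/2500 ≈ 0.909200
step 4 [2y] zero: DF = P = 349/400 ≈ 0.872500

1 1/2 9521/10000
2 1 9199/10000
3 3/2 2273/2500
4 2 349/400
DF(1.5y) is solved at step 3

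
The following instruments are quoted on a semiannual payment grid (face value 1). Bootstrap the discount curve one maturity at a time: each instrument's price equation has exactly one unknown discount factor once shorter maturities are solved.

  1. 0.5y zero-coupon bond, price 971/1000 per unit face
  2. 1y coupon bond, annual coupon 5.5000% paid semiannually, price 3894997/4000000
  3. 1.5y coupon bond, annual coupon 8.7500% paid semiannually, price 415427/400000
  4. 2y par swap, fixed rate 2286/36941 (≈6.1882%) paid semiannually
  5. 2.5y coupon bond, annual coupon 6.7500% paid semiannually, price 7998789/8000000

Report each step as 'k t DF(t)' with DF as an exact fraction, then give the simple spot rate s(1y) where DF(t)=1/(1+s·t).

1 1/2 971/1000
2 1 9217/10000
3 3/2 9157/10000
4 2 8857/10000
5 5/2 4233/5000
s(1y) = (1/(9217/10000) − 1)/(1) = 783/9217 ≈ 8.4952%

step 1 [0.5y] zero: DF = P = 971/1000 ≈ 0.971000
step 2 [1y] bond c/2=11/400: DF=(3894997/4000000 − 11/400·(0.971000))/(1+11/400) = 9217/10000 ≈ 0.921700
step 3 [1.5y] bond c/2=7/160: DF=(415427/400000 − 7/160·(0.971000+0.921700))/(1+7/160) = 9157/10000 ≈ 0.915700
step 4 [2y] swap r/2=1143/36941: DF=(1 − 1143/36941·(0.971000+0.921700+0.915700))/(1+1143/36941) = 8857/10000 ≈ 0.885700
step 5 [2.5y] bond c/2=27/800: DF=(7998789/8000000 − 27/800·(0.971000+0.921700+0.915700+0.885700))/(1+27/800) = 4233/5000 ≈ 0.846600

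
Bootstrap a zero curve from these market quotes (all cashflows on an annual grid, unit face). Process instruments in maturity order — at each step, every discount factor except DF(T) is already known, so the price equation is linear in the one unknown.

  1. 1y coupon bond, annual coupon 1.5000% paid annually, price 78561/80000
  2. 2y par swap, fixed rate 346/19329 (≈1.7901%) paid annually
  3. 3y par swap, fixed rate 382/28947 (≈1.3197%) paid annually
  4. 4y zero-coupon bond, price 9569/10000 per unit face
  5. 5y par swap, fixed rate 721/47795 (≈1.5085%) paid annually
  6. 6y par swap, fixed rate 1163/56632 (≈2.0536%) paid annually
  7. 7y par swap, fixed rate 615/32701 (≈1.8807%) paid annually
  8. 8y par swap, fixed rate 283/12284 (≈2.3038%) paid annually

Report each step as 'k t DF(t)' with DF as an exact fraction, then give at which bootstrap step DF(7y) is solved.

step 1 [1y] bond c/1=3/200: DF=(78561/80000 − 3/200·(0))/(1+3/200) = 387/400 ≈ 0.967500
step 2 [2y] swap r/1=346/19329: DF=(1 − 346/19329·(0.967500))/(1+346/19329) = 4827/5000 ≈ 0.965400
step 3 [3y] swap r/1=382/28947: DF=(1 − 382/28947·(0.967500+0.965400))/(1+382/28947) = 4809/5000 ≈ 0.961800
step 4 [4y] zero: DF = P = 9569/10000 ≈ 0.956900
step 5 [5y] swap r/1=721/47795: DF=(1 − 721/47795·(0.967500+0.965400+0.961800+0.956900))/(1+721/47795) = 9279/10000 ≈ 0.927900
step 6 [6y] swap r/1=1163/56632: DF=(1 − 1163/56632·(0.967500+0.965400+0.961800+0.956900+0.927900))/(1+1163/56632) = 8837/10000 ≈ 0.883700
step 7 [7y] swap r/1=615/32701: DF=(1 − 615/32701·(0.967500+0.965400+0.961800+0.956900+0.927900+0.883700))/(1+615/32701) = 877/1000 ≈ 0.877000
step 8 [8y] swap r/1=283/12284: DF=(1 − 283/12284·(0.967500+0.965400+0.961800+0.956900+0.927900+0.883700+0.877000))/(1+283/12284) = 4151/5000 ≈ 0.830200

1 1 387/400
2 2 4827/5000
3 3 4809/5000
4 4 9569/10000
5 5 9279/10000
6 6 8837/10000
7 7 877/1000
8 8 4151/5000
DF(7y) is solved at step 7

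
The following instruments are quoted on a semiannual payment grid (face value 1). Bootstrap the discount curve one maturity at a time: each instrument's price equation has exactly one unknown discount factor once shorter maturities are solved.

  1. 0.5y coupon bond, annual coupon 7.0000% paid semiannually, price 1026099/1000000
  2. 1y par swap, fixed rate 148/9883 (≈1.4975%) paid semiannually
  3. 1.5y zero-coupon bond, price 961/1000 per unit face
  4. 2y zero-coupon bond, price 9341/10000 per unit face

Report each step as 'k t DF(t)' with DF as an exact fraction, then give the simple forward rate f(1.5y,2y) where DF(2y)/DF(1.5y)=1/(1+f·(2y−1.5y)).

1 1/2 4957/5000
2 1 2463/2500
3 3/2 961/1000
4 2 9341/10000
f(1.5y,2y) = ((961/1000)/(9341/10000) − 1)/(1/2) = 538/9341 ≈ 5.7596%

step 1 [0.5y] bond c/2=7/200: DF=(1026099/1000000 − 7/200·(0))/(1+7/200) = 4957/5000 ≈ 0.991400
step 2 [1y] swap r/2=74/9883: DF=(1 − 74/9883·(0.991400))/(1+74/9883) = 2463/2500 ≈ 0.985200
step 3 [1.5y] zero: DF = P = 961/1000 ≈ 0.961000
step 4 [2y] zero: DF = P = 9341/10000 ≈ 0.934100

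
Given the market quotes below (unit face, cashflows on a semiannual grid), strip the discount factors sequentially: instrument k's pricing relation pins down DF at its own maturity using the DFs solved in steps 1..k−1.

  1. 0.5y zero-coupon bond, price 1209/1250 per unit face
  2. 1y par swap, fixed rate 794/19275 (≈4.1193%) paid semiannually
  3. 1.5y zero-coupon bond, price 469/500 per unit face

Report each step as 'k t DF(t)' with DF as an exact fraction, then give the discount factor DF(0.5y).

step 1 [0.5y] zero: DF = P = 1209/1250 ≈ 0.967200
step 2 [1y] swap r/2=397/19275: DF=(1 − 397/19275·(0.967200))/(1+397/19275) = 9603/10000 ≈ 0.960300
step 3 [1.5y] zero: DF = P = 469/500 ≈ 0.938000

1 1/2 1209/1250
2 1 9603/10000
3 3/2 469/500
DF(0.5y) = 1209/1250 ≈ 0.967200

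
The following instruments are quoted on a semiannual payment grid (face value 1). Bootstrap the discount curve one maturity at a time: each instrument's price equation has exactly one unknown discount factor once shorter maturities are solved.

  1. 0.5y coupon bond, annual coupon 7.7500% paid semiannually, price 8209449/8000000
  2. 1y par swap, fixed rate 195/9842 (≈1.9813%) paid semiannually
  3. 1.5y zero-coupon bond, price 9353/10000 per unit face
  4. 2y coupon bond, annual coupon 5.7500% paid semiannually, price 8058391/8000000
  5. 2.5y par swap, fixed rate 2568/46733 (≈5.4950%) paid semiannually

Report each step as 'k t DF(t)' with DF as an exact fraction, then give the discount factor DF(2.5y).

step 1 [0.5y] bond c/2=31/800: DF=(8209449/8000000 − 31/800·(0))/(1+31/800) = 9879/10000 ≈ 0.987900
step 2 [1y] swap r/2=195/19684: DF=(1 − 195/19684·(0.987900))/(1+195/19684) = 1961/2000 ≈ 0.980500
step 3 [1.5y] zero: DF = P = 9353/10000 ≈ 0.935300
step 4 [2y] bond c/2=23/800: DF=(8058391/8000000 − 23/800·(0.987900+0.980500+0.935300))/(1+23/800) = 449/500 ≈ 0.898000
step 5 [2.5y] swap r/2=1284/46733: DF=(1 − 1284/46733·(0.987900+0.980500+0.935300+0.898000))/(1+1284/46733) = 2179/2500 ≈ 0.871600

1 1/2 9879/10000
2 1 1961/2000
3 3/2 9353/10000
4 2 449/500
5 5/2 2179/2500
DF(2.5y) = 2179/2500 ≈ 0.871600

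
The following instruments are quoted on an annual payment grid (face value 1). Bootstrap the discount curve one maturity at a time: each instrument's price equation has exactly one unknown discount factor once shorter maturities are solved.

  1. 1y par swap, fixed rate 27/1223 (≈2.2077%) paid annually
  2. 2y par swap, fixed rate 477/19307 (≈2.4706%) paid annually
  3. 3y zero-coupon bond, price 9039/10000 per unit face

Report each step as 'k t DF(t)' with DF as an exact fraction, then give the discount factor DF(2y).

1 1 1223/1250
2 2 9523/10000
3 3 9039/10000
DF(2y) = 9523/10000 ≈ 0.952300

step 1 [1y] swap r/1=27/1223: DF=(1 − 27/1223·(0))/(1+27/1223) = 1223/1250 ≈ 0.978400
step 2 [2y] swap r/1=477/19307: DF=(1 − 477/19307·(0.978400))/(1+477/19307) = 9523/10000 ≈ 0.952300
step 3 [3y] zero: DF = P = 9039/10000 ≈ 0.903900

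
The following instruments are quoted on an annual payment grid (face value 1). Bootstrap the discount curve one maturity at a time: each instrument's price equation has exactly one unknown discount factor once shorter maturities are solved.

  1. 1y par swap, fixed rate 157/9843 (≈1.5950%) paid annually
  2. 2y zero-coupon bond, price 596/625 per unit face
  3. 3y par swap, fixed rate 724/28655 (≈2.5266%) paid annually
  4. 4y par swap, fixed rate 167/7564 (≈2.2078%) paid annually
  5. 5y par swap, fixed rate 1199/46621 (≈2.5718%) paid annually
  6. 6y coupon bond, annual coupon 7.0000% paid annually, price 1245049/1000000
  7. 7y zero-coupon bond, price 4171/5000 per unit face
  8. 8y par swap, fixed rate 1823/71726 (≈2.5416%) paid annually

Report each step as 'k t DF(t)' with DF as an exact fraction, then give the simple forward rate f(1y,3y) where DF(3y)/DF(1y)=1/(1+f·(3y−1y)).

step 1 [1y] swap r/1=157/9843: DF=(1 − 157/9843·(0))/(1+157/9843) = 9843/10000 ≈ 0.984300
step 2 [2y] zero: DF = P = 596/625 ≈ 0.953600
step 3 [3y] swap r/1=724/28655: DF=(1 − 724/28655·(0.984300+0.953600))/(1+724/28655) = 2319/2500 ≈ 0.927600
step 4 [4y] swap r/1=167/7564: DF=(1 − 167/7564·(0.984300+0.953600+0.927600))/(1+167/7564) = 1833/2000 ≈ 0.916500
step 5 [5y] swap r/1=1199/46621: DF=(1 − 1199/46621·(0.984300+0.953600+0.927600+0.916500))/(1+1199/46621) = 8801/10000 ≈ 0.880100
step 6 [6y] bond c/1=7/100: DF=(1245049/1000000 − 7/100·(0.984300+0.953600+0.927600+0.916500+0.880100))/(1+7/100) = 4293/5000 ≈ 0.858600
step 7 [7y] zero: DF = P = 4171/5000 ≈ 0.834200
step 8 [8y] swap r/1=1823/71726: DF=(1 − 1823/71726·(0.984300+0.953600+0.927600+0.916500+0.880100+0.858600+0.834200))/(1+1823/71726) = 8177/10000 ≈ 0.817700

1 1 9843/10000
2 2 596/625
3 3 2319/2500
4 4 1833/2000
5 5 8801/10000
6 6 4293/5000
7 7 4171/5000
8 8 8177/10000
f(1y,3y) = ((9843/10000)/(2319/2500) − 1)/(2) = 189/6184 ≈ 3.0563%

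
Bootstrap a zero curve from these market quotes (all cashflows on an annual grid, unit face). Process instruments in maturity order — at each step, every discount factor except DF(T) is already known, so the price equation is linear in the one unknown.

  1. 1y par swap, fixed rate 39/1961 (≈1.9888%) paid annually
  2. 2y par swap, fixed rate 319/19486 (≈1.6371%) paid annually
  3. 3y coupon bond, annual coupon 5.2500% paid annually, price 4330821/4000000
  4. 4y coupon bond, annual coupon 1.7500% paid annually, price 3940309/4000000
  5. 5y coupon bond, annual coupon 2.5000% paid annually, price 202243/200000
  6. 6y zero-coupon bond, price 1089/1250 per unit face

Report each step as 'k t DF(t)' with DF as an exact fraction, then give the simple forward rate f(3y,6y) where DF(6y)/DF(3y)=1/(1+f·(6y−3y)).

step 1 [1y] swap r/1=39/1961: DF=(1 − 39/1961·(0))/(1+39/1961) = 1961/2000 ≈ 0.980500
step 2 [2y] swap r/1=319/19486: DF=(1 − 319/19486·(0.980500))/(1+319/19486) = 9681/10000 ≈ 0.968100
step 3 [3y] bond c/1=21/400: DF=(4330821/4000000 − 21/400·(0.980500+0.968100))/(1+21/400) = 1863/2000 ≈ 0.931500
step 4 [4y] bond c/1=7/400: DF=(3940309/4000000 − 7/400·(0.980500+0.968100+0.931500))/(1+7/400) = 4593/5000 ≈ 0.918600
step 5 [5y] bond c/1=1/40: DF=(202243/200000 − 1/40·(0.980500+0.968100+0.931500+0.918600))/(1+1/40) = 8939/10000 ≈ 0.893900
step 6 [6y] zero: DF = P = 1089/1250 ≈ 0.871200

1 1 1961/2000
2 2 9681/10000
3 3 1863/2000
4 4 4593/5000
5 5 8939/10000
6 6 1089/1250
f(3y,6y) = ((1863/2000)/(1089/1250) − 1)/(3) = 67/2904 ≈ 2.3072%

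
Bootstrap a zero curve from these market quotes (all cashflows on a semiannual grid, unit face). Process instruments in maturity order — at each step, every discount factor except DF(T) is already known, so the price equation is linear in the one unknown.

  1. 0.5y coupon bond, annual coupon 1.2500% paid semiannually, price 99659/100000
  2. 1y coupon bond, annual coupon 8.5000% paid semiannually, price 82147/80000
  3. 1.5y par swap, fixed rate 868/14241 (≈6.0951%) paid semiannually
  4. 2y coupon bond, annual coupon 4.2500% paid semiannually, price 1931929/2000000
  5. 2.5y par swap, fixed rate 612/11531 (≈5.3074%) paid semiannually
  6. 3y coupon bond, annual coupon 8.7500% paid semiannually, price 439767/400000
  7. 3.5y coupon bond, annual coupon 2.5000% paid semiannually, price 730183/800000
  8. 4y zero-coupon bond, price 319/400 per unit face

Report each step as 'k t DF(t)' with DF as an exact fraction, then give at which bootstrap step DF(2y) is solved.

step 1 [0.5y] bond c/2=1/160: DF=(99659/100000 − 1/160·(0))/(1+1/160) = 619/625 ≈ 0.990400
step 2 [1y] bond c/2=17/400: DF=(82147/80000 − 17/400·(0.990400))/(1+17/400) = 4723/5000 ≈ 0.944600
step 3 [1.5y] swap r/2=434/14241: DF=(1 − 434/14241·(0.990400+0.944600))/(1+434/14241) = 2283/2500 ≈ 0.913200
step 4 [2y] bond c/2=17/800: DF=(1931929/2000000 − 17/800·(0.990400+0.944600+0.913200))/(1+17/800) = 4433/5000 ≈ 0.886600
step 5 [2.5y] swap r/2=306/11531: DF=(1 − 306/11531·(0.990400+0.944600+0.913200+0.886600))/(1+306/11531) = 1097/1250 ≈ 0.877600
step 6 [3y] bond c/2=7/160: DF=(439767/400000 − 7/160·(0.990400+0.944600+0.913200+0.886600+0.877600))/(1+7/160) = 43/50 ≈ 0.860000
step 7 [3.5y] bond c/2=1/80: DF=(730183/800000 − 1/80·(0.990400+0.944600+0.913200+0.886600+0.877600+0.860000))/(1+1/80) = 8339/10000 ≈ 0.833900
step 8 [4y] zero: DF = P = 319/400 ≈ 0.797500

1 1/2 619/625
2 1 4723/5000
3 3/2 2283/2500
4 2 4433/5000
5 5/2 1097/1250
6 3 43/50
7 7/2 8339/10000
8 4 319/400
DF(2y) is solved at step 4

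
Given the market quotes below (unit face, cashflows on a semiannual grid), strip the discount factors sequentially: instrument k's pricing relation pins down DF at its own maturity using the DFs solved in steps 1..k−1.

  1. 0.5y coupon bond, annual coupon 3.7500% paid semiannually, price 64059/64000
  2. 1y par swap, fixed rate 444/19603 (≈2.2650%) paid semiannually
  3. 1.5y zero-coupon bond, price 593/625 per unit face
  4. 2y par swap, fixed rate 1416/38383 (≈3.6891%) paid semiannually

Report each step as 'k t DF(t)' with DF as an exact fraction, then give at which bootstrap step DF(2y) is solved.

step 1 [0.5y] bond c/2=3/160: DF=(64059/64000 − 3/160·(0))/(1+3/160) = 393/400 ≈ 0.982500
step 2 [1y] swap r/2=222/19603: DF=(1 − 222/19603·(0.982500))/(1+222/19603) = 4889/5000 ≈ 0.977800
step 3 [1.5y] zero: DF = P = 593/625 ≈ 0.948800
step 4 [2y] swap r/2=708/38383: DF=(1 − 708/38383·(0.982500+0.977800+0.948800))/(1+708/38383) = 2323/2500 ≈ 0.929200

1 1/2 393/400
2 1 4889/5000
3 3/2 593/625
4 2 2323/2500
DF(2y) is solved at step 4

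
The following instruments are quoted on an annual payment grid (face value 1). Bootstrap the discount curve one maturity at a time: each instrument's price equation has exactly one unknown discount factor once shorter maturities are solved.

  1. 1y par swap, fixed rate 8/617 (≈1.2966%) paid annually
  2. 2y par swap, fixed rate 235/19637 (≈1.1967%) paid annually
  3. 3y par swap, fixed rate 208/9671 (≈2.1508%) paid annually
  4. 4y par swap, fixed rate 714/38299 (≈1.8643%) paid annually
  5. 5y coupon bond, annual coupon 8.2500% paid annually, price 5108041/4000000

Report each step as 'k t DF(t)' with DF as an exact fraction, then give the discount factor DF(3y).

step 1 [1y] swap r/1=8/617: DF=(1 − 8/617·(0))/(1+8/617) = 617/625 ≈ 0.987200
step 2 [2y] swap r/1=235/19637: DF=(1 − 235/19637·(0.987200))/(1+235/19637) = 1953/2000 ≈ 0.976500
step 3 [3y] swap r/1=208/9671: DF=(1 − 208/9671·(0.987200+0.976500))/(1+208/9671) = 586/625 ≈ 0.937600
step 4 [4y] swap r/1=714/38299: DF=(1 − 714/38299·(0.987200+0.976500+0.937600))/(1+714/38299) = 4643/5000 ≈ 0.928600
step 5 [5y] bond c/1=33/400: DF=(5108041/4000000 − 33/400·(0.987200+0.976500+0.937600+0.928600))/(1+33/400) = 4439/5000 ≈ 0.887800

1 1 617/625
2 2 1953/2000
3 3 586/625
4 4 4643/5000
5 5 4439/5000
DF(3y) = 586/625 ≈ 0.937600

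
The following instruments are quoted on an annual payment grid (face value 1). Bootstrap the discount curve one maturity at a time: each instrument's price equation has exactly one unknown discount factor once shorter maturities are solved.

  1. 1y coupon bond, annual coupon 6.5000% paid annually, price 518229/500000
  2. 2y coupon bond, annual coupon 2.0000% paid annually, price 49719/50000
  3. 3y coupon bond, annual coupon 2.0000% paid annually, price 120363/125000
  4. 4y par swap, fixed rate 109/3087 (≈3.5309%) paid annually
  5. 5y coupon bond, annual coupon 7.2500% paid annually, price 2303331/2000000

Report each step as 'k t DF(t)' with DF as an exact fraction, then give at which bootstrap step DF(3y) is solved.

1 1 2433/2500
2 2 4779/5000
3 3 4531/5000
4 4 2173/2500
5 5 4117/5000
DF(3y) is solved at step 3

step 1 [1y] bond c/1=13/200: DF=(518229/500000 − 13/200·(0))/(1+13/200) = 2433/2500 ≈ 0.973200
step 2 [2y] bond c/1=1/50: DF=(49719/50000 − 1/50·(0.973200))/(1+1/50) = 4779/5000 ≈ 0.955800
step 3 [3y] bond c/1=1/50: DF=(120363/125000 − 1/50·(0.973200+0.955800))/(1+1/50) = 4531/5000 ≈ 0.906200
step 4 [4y] swap r/1=109/3087: DF=(1 − 109/3087·(0.973200+0.955800+0.906200))/(1+109/3087) = 2173/2500 ≈ 0.869200
step 5 [5y] bond c/1=29/400: DF=(2303331/2000000 − 29/400·(0.973200+0.955800+0.906200+0.869200))/(1+29/400) = 4117/5000 ≈ 0.823400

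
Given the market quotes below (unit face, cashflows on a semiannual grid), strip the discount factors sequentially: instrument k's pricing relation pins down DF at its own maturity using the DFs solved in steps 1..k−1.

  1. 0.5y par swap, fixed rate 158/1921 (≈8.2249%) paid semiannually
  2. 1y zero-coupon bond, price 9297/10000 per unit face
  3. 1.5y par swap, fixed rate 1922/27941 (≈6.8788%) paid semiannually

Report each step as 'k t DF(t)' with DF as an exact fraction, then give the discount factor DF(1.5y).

step 1 [0.5y] swap r/2=79/1921: DF=(1 − 79/1921·(0))/(1+79/1921) = 1921/2000 ≈ 0.960500
step 2 [1y] zero: DF = P = 9297/10000 ≈ 0.929700
step 3 [1.5y] swap r/2=961/27941: DF=(1 − 961/27941·(0.960500+0.929700))/(1+961/27941) = 9039/10000 ≈ 0.903900

1 1/2 1921/2000
2 1 9297/10000
3 3/2 9039/10000
DF(1.5y) = 9039/10000 ≈ 0.903900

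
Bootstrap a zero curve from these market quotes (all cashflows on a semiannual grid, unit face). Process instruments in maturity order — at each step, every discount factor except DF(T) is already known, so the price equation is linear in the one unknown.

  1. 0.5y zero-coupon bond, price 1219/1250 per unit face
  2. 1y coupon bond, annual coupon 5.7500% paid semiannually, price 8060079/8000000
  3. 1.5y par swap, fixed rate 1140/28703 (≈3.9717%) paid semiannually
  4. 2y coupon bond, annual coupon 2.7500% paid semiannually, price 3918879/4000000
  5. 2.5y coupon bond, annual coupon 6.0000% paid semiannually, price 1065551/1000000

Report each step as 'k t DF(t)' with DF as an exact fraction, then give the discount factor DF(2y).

step 1 [0.5y] zero: DF = P = 1219/1250 ≈ 0.975200
step 2 [1y] bond c/2=23/800: DF=(8060079/8000000 − 23/800·(0.975200))/(1+23/800) = 9521/10000 ≈ 0.952100
step 3 [1.5y] swap r/2=570/28703: DF=(1 − 570/28703·(0.975200+0.952100))/(1+570/28703) = 943/1000 ≈ 0.943000
step 4 [2y] bond c/2=11/800: DF=(3918879/4000000 − 11/800·(0.975200+0.952100+0.943000))/(1+11/800) = 371/400 ≈ 0.927500
step 5 [2.5y] bond c/2=3/100: DF=(1065551/1000000 − 3/100·(0.975200+0.952100+0.943000+0.927500))/(1+3/100) = 9239/10000 ≈ 0.923900

1 1/2 1219/1250
2 1 9521/10000
3 3/2 943/1000
4 2 371/400
5 5/2 9239/10000
DF(2y) = 371/400 ≈ 0.927500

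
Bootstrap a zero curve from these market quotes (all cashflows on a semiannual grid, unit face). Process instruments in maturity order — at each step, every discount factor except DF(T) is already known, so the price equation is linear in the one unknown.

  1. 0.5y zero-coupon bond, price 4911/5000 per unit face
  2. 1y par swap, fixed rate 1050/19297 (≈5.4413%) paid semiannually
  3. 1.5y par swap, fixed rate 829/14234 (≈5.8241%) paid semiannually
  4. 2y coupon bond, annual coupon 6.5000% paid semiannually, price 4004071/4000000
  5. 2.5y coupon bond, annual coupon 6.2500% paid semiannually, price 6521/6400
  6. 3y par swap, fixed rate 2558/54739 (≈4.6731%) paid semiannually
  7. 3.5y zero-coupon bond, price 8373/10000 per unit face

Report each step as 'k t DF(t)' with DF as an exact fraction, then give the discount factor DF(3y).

1 1/2 4911/5000
2 1 379/400
3 3/2 9171/10000
4 2 8799/10000
5 5/2 8751/10000
6 3 8721/10000
7 7/2 8373/10000
DF(3y) = 8721/10000 ≈ 0.872100

step 1 [0.5y] zero: DF = P = 4911/5000 ≈ 0.982200
step 2 [1y] swap r/2=525/19297: DF=(1 − 525/19297·(0.982200))/(1+525/19297) = 379/400 ≈ 0.947500
step 3 [1.5y] swap r/2=829/28468: DF=(1 − 829/28468·(0.982200+0.947500))/(1+829/28468) = 9171/10000 ≈ 0.917100
step 4 [2y] bond c/2=13/400: DF=(4004071/4000000 − 13/400·(0.982200+0.947500+0.917100))/(1+13/400) = 8799/10000 ≈ 0.879900
step 5 [2.5y] bond c/2=1/32: DF=(6521/6400 − 1/32·(0.982200+0.947500+0.917100+0.879900))/(1+1/32) = 8751/10000 ≈ 0.875100
step 6 [3y] swap r/2=1279/54739: DF=(1 − 1279/54739·(0.982200+0.947500+0.917100+0.879900+0.875100))/(1+1279/54739) = 8721/10000 ≈ 0.872100
step 7 [3.5y] zero: DF = P = 8373/10000 ≈ 0.837300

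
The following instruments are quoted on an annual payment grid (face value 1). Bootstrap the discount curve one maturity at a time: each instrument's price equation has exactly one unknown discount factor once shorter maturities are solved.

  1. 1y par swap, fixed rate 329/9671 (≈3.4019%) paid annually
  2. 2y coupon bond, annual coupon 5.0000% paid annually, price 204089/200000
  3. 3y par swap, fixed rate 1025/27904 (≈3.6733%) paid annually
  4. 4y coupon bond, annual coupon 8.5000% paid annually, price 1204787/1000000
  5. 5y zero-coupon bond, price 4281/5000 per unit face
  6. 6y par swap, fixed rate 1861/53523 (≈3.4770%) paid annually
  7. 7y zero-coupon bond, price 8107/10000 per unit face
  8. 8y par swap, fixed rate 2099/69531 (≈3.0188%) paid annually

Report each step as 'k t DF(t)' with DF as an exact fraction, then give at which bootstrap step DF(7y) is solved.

1 1 9671/10000
2 2 4629/5000
3 3 359/400
4 4 4459/5000
5 5 4281/5000
6 6 8139/10000
7 7 8107/10000
8 8 7901/10000
DF(7y) is solved at step 7

step 1 [1y] swap r/1=329/9671: DF=(1 − 329/9671·(0))/(1+329/9671) = 9671/10000 ≈ 0.967100
step 2 [2y] bond c/1=1/20: DF=(204089/200000 − 1/20·(0.967100))/(1+1/20) = 4629/5000 ≈ 0.925800
step 3 [3y] swap r/1=1025/27904: DF=(1 − 1025/27904·(0.967100+0.925800))/(1+1025/27904) = 359/400 ≈ 0.897500
step 4 [4y] bond c/1=17/200: DF=(1204787/1000000 − 17/200·(0.967100+0.925800+0.897500))/(1+17/200) = 4459/5000 ≈ 0.891800
step 5 [5y] zero: DF = P = 4281/5000 ≈ 0.856200
step 6 [6y] swap r/1=1861/53523: DF=(1 − 1861/53523·(0.967100+0.925800+0.897500+0.891800+0.856200))/(1+1861/53523) = 8139/10000 ≈ 0.813900
step 7 [7y] zero: DF = P = 8107/10000 ≈ 0.810700
step 8 [8y] swap r/1=2099/69531: DF=(1 − 2099/69531·(0.967100+0.925800+0.897500+0.891800+0.856200+0.813900+0.810700))/(1+2099/69531) = 7901/10000 ≈ 0.790100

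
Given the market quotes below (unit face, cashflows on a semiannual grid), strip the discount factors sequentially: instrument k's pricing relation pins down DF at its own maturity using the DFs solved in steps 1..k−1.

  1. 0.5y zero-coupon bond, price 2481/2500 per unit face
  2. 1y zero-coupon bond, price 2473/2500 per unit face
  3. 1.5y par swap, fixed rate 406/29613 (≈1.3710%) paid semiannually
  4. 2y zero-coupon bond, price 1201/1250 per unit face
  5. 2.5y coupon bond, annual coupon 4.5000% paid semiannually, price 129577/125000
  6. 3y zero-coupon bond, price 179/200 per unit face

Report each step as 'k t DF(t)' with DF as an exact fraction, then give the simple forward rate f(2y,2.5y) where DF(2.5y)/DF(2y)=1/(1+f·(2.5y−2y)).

1 1/2 2481/2500
2 1 2473/2500
3 3/2 9797/10000
4 2 1201/1250
5 5/2 371/400
6 3 179/200
f(2y,2.5y) = ((1201/1250)/(371/400) − 1)/(1/2) = 666/9275 ≈ 7.1806%

step 1 [0.5y] zero: DF = P = 2481/2500 ≈ 0.992400
step 2 [1y] zero: DF = P = 2473/2500 ≈ 0.989200
step 3 [1.5y] swap r/2=203/29613: DF=(1 − 203/29613·(0.992400+0.989200))/(1+203/29613) = 9797/10000 ≈ 0.979700
step 4 [2y] zero: DF = P = 1201/1250 ≈ 0.960800
step 5 [2.5y] bond c/2=9/400: DF=(129577/125000 − 9/400·(0.992400+0.989200+0.979700+0.960800))/(1+9/400) = 371/400 ≈ 0.927500
step 6 [3y] zero: DF = P = 179/200 ≈ 0.895000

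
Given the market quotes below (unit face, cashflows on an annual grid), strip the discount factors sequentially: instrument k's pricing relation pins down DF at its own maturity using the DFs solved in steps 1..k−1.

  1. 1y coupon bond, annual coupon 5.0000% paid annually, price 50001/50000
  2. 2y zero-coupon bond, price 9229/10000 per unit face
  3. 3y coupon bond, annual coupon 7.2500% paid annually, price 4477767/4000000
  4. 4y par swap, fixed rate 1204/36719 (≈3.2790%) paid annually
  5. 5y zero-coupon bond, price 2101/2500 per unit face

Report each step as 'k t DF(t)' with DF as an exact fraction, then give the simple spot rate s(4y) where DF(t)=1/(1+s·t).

step 1 [1y] bond c/1=1/20: DF=(50001/50000 − 1/20·(0))/(1+1/20) = 2381/2500 ≈ 0.952400
step 2 [2y] zero: DF = P = 9229/10000 ≈ 0.922900
step 3 [3y] bond c/1=29/400: DF=(4477767/4000000 − 29/400·(0.952400+0.922900))/(1+29/400) = 917/1000 ≈ 0.917000
step 4 [4y] swap r/1=1204/36719: DF=(1 − 1204/36719·(0.952400+0.922900+0.917000))/(1+1204/36719) = 2199/2500 ≈ 0.879600
step 5 [5y] zero: DF = P = 2101/2500 ≈ 0.840400

1 1 2381/2500
2 2 9229/10000
3 3 917/1000
4 4 2199/2500
5 5 2101/2500
s(4y) = (1/(2199/2500) − 1)/(4) = 301/8796 ≈ 3.4220%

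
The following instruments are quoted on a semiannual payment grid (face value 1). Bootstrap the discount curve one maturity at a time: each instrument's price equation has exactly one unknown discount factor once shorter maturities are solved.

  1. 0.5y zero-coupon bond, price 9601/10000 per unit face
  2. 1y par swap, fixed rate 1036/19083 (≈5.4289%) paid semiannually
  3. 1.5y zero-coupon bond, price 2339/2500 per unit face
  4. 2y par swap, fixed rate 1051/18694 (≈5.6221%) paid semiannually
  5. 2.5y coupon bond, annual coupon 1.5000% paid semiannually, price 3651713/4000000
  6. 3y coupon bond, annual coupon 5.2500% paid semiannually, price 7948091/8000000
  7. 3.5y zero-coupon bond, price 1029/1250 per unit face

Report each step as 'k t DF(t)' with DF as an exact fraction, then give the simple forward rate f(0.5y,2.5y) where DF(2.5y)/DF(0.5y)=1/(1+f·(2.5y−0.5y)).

1 1/2 9601/10000
2 1 4741/5000
3 3/2 2339/2500
4 2 8949/10000
5 5/2 8783/10000
6 3 17/20
7 7/2 1029/1250
f(0.5y,2.5y) = ((9601/10000)/(8783/10000) − 1)/(2) = 409/8783 ≈ 4.6567%

step 1 [0.5y] zero: DF = P = 9601/10000 ≈ 0.960100
step 2 [1y] swap r/2=518/19083: DF=(1 − 518/19083·(0.960100))/(1+518/19083) = 4741/5000 ≈ 0.948200
step 3 [1.5y] zero: DF = P = 2339/2500 ≈ 0.935600
step 4 [2y] swap r/2=1051/37388: DF=(1 − 1051/37388·(0.960100+0.948200+0.935600))/(1+1051/37388) = 8949/10000 ≈ 0.894900
step 5 [2.5y] bond c/2=3/400: DF=(3651713/4000000 − 3/400·(0.960100+0.948200+0.935600+0.894900))/(1+3/400) = 8783/10000 ≈ 0.878300
step 6 [3y] bond c/2=21/800: DF=(7948091/8000000 − 21/800·(0.960100+0.948200+0.935600+0.894900+0.878300))/(1+21/800) = 17/20 ≈ 0.850000
step 7 [3.5y] zero: DF = P = 1029/1250 ≈ 0.823200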